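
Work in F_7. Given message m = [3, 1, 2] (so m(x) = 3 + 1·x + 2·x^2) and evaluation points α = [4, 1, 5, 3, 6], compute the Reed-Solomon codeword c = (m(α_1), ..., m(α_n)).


c = [4, 6, 2, 3, 4]

Message polynomial: m(x) = 3 + 1·x + 2·x^2 (mod 7).
For each evaluation point α_i, compute m(α_i) mod 7:
  α_1 = 4: Horner steps 2 → 2 → 4, so m(4) = 4.
  α_2 = 1: Horner steps 2 → 3 → 6, so m(1) = 6.
  α_3 = 5: Horner steps 2 → 4 → 2, so m(5) = 2.
  α_4 = 3: Horner steps 2 → 0 → 3, so m(3) = 3.
  α_5 = 6: Horner steps 2 → 6 → 4, so m(6) = 4.
Codeword c = [4, 6, 2, 3, 4] ∈ F_7^5.


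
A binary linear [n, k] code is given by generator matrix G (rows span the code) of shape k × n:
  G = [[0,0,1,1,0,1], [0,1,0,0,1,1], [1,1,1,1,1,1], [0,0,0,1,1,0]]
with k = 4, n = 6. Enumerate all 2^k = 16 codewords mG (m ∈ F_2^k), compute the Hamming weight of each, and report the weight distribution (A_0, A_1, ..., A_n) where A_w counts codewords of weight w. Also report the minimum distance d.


Weight distribution: A_0 = 1, A_2 = 3, A_3 = 8, A_4 = 3, A_6 = 1. Minimum distance d = 2.

Enumerate all 2^4 = 16 messages m ∈ F_2^4.
For each, compute codeword c = mG in F_2^6, then tally its weight.
  m = 0000 → c = 000000, weight = 0.
  m = 1000 → c = 001101, weight = 3.
  m = 0100 → c = 010011, weight = 3.
  m = 1100 → c = 011110, weight = 4.
  m = 0010 → c = 111111, weight = 6.
  m = 1010 → c = 110010, weight = 3.
  m = 0110 → c = 101100, weight = 3.
  m = 1110 → c = 100001, weight = 2.
  m = 0001 → c = 000110, weight = 2.
  m = 1001 → c = 001011, weight = 3.
  m = 0101 → c = 010101, weight = 3.
  m = 1101 → c = 011000, weight = 2.
  m = 0011 → c = 111001, weight = 4.
  m = 1011 → c = 110100, weight = 3.
  m = 0111 → c = 101010, weight = 3.
  m = 1111 → c = 100111, weight = 4.
Tally weights:
  weight 0: 1 codewords.
  weight 2: 3 codewords.
  weight 3: 8 codewords.
  weight 4: 3 codewords.
  weight 6: 1 codewords.
Minimum distance d = smallest w > 0 with A_w > 0 = 2.
Sanity: Σ A_w = 16 = 2^4 = 16 ✓.


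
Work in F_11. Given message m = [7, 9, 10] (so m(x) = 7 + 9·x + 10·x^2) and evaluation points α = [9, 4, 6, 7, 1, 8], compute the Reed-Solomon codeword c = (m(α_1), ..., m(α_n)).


c = [7, 5, 3, 10, 4, 4]

Message polynomial: m(x) = 7 + 9·x + 10·x^2 (mod 11).
For each evaluation point α_i, compute m(α_i) mod 11:
  α_1 = 9: Horner steps 10 → 0 → 7, so m(9) = 7.
  α_2 = 4: Horner steps 10 → 5 → 5, so m(4) = 5.
  α_3 = 6: Horner steps 10 → 3 → 3, so m(6) = 3.
  α_4 = 7: Horner steps 10 → 2 → 10, so m(7) = 10.
  α_5 = 1: Horner steps 10 → 8 → 4, so m(1) = 4.
  α_6 = 8: Horner steps 10 → 1 → 4, so m(8) = 4.
Codeword c = [7, 5, 3, 10, 4, 4] ∈ F_11^6.


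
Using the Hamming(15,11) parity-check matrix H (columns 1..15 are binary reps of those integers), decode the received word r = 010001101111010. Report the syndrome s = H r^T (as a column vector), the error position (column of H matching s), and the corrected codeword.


s = (1, 0, 0, 1)^T, error position = 9, corrected codeword c = 010001100111010

Compute s = H r^T mod 2 one row at a time:
  s_1 = 0 + 1 + 1 + 1 + 1 + 0 + 1 + 0 = 5 ≡ 1 (mod 2).
  s_2 = 0 + 0 + 1 + 1 + 1 + 0 + 1 + 0 = 4 ≡ 0 (mod 2).
  s_3 = 1 + 0 + 1 + 1 + 1 + 1 + 1 + 0 = 6 ≡ 0 (mod 2).
  s_4 = 0 + 0 + 0 + 1 + 1 + 1 + 0 + 0 = 3 ≡ 1 (mod 2).
s = (1, 0, 0, 1)^T — this equals column 9 of H (binary 1001), so error is at position 9.
Correct: flip bit 9 of r = 010001101111010 to get c = 010001100111010.


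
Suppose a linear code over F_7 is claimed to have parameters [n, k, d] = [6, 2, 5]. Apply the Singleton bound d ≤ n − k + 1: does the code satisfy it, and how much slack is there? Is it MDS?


Singleton RHS = n − k + 1 = 5, slack = 0, bound satisfied, MDS.

Singleton bound: d ≤ n − k + 1.
Here n = 6, k = 2, so n − k + 1 = 5.
Given d = 5, check d ≤ 5: YES.
Slack = (n − k + 1) − d = 0.
The code is MDS (slack = 0).
Description: the claimed parameters are [6, 2, 5]_7; such a code would be MDS (meets Singleton bound).


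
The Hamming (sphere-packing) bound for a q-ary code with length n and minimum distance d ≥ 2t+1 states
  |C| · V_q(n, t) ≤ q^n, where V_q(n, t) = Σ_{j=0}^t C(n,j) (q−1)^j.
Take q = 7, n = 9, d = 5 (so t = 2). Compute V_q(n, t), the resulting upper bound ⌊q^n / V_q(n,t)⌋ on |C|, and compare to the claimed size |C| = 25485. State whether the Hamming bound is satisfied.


V_q(n, t) = 1351, q^n = 40353607, Hamming bound = 29869, |C| = 25485 ≤ bound (satisfied).

Step 1: Compute V_q(n, t) = Σ_{j=0}^2 C(n, j) (q−1)^j.
  j = 0: C(9,0)·(6)^0 = 1·1 = 1.
  j = 1: C(9,1)·(6)^1 = 9·6 = 54.
  j = 2: C(9,2)·(6)^2 = 36·36 = 1296.
  V_q(n, t) = 1 + 54 + 1296 = 1351.
Step 2: q^n = 7^9 = 40353607.
Step 3: Hamming bound ⌊q^n / V_q(n,t)⌋ = ⌊40353607/1351⌋ = 29869.
Step 4: Compare |C| = 25485 to 29869: satisfied.
The claimed |C| lies below the Hamming bound.


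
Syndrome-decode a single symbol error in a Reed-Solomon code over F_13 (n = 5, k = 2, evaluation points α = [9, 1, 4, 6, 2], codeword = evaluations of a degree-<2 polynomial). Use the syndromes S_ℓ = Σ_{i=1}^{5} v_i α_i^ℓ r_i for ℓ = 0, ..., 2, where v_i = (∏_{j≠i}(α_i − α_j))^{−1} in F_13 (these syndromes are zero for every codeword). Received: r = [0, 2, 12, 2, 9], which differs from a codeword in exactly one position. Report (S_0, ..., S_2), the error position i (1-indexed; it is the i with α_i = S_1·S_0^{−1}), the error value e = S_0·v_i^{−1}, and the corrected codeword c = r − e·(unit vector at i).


S = (9, 9, 9), error at position 2, error magnitude e = 1, c = [0, 1, 12, 2, 9].

Step 1: column multipliers v_i = (∏_{j≠i}(α_i − α_j))^{−1} mod 13.
  i = 1 (α = 9): (9−1)(9−4)(9−6)(9−2) = 8·5·3·7 = 840 ≡ 8, so v_1 = 8^{−1} = 5 (mod 13).
  i = 2 (α = 1): (1−9)(1−4)(1−6)(1−2) = (−8)·(−3)·(−5)·(−1) = 120 ≡ 3, so v_2 = 3^{−1} = 9 (mod 13).
  i = 3 (α = 4): (4−9)(4−1)(4−6)(4−2) = (−5)·3·(−2)·2 = 60 ≡ 8, so v_3 = 8^{−1} = 5 (mod 13).
  i = 4 (α = 6): (6−9)(6−1)(6−4)(6−2) = (−3)·5·2·4 = −120 ≡ 10, so v_4 = 10^{−1} = 4 (mod 13).
  i = 5 (α = 2): (2−9)(2−1)(2−4)(2−6) = (−7)·1·(−2)·(−4) = −56 ≡ 9, so v_5 = 9^{−1} = 3 (mod 13).
  v = [5, 9, 5, 4, 3].
Step 2: syndromes of r = [0, 2, 12, 2, 9] (all sums mod 13).
  S_0 = Σ v_i r_i = 5·0 + 9·2 + 5·12 + 4·2 + 3·9 = 113 ≡ 9.
  S_1 = Σ v_i α_i r_i = 5·9·0 + 9·1·2 + 5·4·12 + 4·6·2 + 3·2·9 = 360 ≡ 9.
  α_i^2 mod 13 = [3, 1, 3, 10, 4].
  S_2 = Σ v_i α_i^2 r_i = 5·3·0 + 9·1·2 + 5·3·12 + 4·10·2 + 3·4·9 = 386 ≡ 9.
  S = (9, 9, 9) ≠ 0, so r is not a codeword (an error is present).
Step 3: locate the error. For a single error e at position i, S_ℓ = v_i·e·α_i^ℓ, so α_err = S_1/S_0.
  S_0^{−1} = 9^{−1} = 3 (mod 13), so α_err = 9·3 = 27 ≡ 1 = α_2. Error position i = 2.
  Consistency check: S_2/S_1 = 9·3 = 27 ≡ 1 = α_err ✓ (single-error assumption holds).
Step 4: error magnitude e = S_0/v_2 = S_0·∏_{j≠2}(α_2 − α_j) = 9·3 = 27 ≡ 1 (mod 13).
Step 5: correct position 2: c_2 = r_2 − e = 2 − 1 ≡ 1 (mod 13). Hence c = [0, 1, 12, 2, 9].
  Check: interpolating c through the α_i gives m(x) = 6 + 8·x (degree < 2) with m(α_i) = c_i for every i, so c is indeed a codeword.


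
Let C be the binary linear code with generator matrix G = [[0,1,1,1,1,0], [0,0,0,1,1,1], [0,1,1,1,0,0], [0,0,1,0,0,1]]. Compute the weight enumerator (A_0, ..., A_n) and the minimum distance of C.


Weight distribution: A_0 = 1, A_1 = 2, A_2 = 4, A_3 = 6, A_4 = 3. Minimum distance d = 1.

Enumerate all 2^4 = 16 messages m ∈ F_2^4.
For each, compute codeword c = mG in F_2^6, then tally its weight.
  m = 0000 → c = 000000, weight = 0.
  m = 1000 → c = 011110, weight = 4.
  m = 0100 → c = 000111, weight = 3.
  m = 1100 → c = 011001, weight = 3.
  m = 0010 → c = 011100, weight = 3.
  m = 1010 → c = 000010, weight = 1.
  m = 0110 → c = 011011, weight = 4.
  m = 1110 → c = 000101, weight = 2.
  m = 0001 → c = 001001, weight = 2.
  m = 1001 → c = 010111, weight = 4.
  m = 0101 → c = 001110, weight = 3.
  m = 1101 → c = 010000, weight = 1.
  m = 0011 → c = 010101, weight = 3.
  m = 1011 → c = 001011, weight = 3.
  m = 0111 → c = 010010, weight = 2.
  m = 1111 → c = 001100, weight = 2.
Tally weights:
  weight 0: 1 codewords.
  weight 1: 2 codewords.
  weight 2: 4 codewords.
  weight 3: 6 codewords.
  weight 4: 3 codewords.
Minimum distance d = smallest w > 0 with A_w > 0 = 1.
Sanity: Σ A_w = 16 = 2^4 = 16 ✓.


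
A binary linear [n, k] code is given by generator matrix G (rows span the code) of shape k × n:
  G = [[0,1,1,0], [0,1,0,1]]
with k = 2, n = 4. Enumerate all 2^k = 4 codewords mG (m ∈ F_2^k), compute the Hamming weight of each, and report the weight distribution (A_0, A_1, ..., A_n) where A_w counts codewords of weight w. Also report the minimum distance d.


Weight distribution: A_0 = 1, A_2 = 3. Minimum distance d = 2.

Enumerate all 2^2 = 4 messages m ∈ F_2^2.
For each, compute codeword c = mG in F_2^4, then tally its weight.
  m = 00 → c = 0000, weight = 0.
  m = 10 → c = 0110, weight = 2.
  m = 01 → c = 0101, weight = 2.
  m = 11 → c = 0011, weight = 2.
Tally weights:
  weight 0: 1 codewords.
  weight 2: 3 codewords.
Minimum distance d = smallest w > 0 with A_w > 0 = 2.
Sanity: Σ A_w = 4 = 2^2 = 4 ✓.


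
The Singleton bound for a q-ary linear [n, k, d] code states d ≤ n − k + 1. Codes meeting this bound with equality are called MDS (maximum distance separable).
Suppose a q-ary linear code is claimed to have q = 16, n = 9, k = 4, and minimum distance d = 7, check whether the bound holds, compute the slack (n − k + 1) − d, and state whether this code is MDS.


Singleton RHS = n − k + 1 = 6, slack = -1, bound violated (no such code; not MDS).

Singleton bound: d ≤ n − k + 1.
Here n = 9, k = 4, so n − k + 1 = 6.
Given d = 7, check d ≤ 6: NO.
Slack = (n − k + 1) − d = -1.
The slack is negative: d = 7 exceeds n − k + 1 = 6 by 1, so the Singleton bound is violated and no linear [9, 4, 7]_16 code can exist. In particular it is not MDS (MDS requires d = n − k + 1 exactly).
Description: the claimed parameters are [9, 4, 7]_16; such a code would be impossible (violates the Singleton bound).


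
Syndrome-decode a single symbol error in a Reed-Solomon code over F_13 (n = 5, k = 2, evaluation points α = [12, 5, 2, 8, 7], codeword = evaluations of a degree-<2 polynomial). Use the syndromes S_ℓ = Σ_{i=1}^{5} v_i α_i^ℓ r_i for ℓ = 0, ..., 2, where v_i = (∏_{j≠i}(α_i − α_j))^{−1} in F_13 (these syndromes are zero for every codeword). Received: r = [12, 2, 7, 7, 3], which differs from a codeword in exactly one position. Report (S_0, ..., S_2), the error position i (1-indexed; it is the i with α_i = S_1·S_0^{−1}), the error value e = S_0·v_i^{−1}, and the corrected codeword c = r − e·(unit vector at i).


S = (6, 9, 7), error at position 4, error magnitude e = 10, c = [12, 2, 7, 10, 3].

Step 1: column multipliers v_i = (∏_{j≠i}(α_i − α_j))^{−1} mod 13.
  i = 1 (α = 12): (12−5)(12−2)(12−8)(12−7) = 7·10·4·5 = 1400 ≡ 9, so v_1 = 9^{−1} = 3 (mod 13).
  i = 2 (α = 5): (5−12)(5−2)(5−8)(5−7) = (−7)·3·(−3)·(−2) = −126 ≡ 4, so v_2 = 4^{−1} = 10 (mod 13).
  i = 3 (α = 2): (2−12)(2−5)(2−8)(2−7) = (−10)·(−3)·(−6)·(−5) = 900 ≡ 3, so v_3 = 3^{−1} = 9 (mod 13).
  i = 4 (α = 8): (8−12)(8−5)(8−2)(8−7) = (−4)·3·6·1 = −72 ≡ 6, so v_4 = 6^{−1} = 11 (mod 13).
  i = 5 (α = 7): (7−12)(7−5)(7−2)(7−8) = (−5)·2·5·(−1) = 50 ≡ 11, so v_5 = 11^{−1} = 6 (mod 13).
  v = [3, 10, 9, 11, 6].
Step 2: syndromes of r = [12, 2, 7, 7, 3] (all sums mod 13).
  S_0 = Σ v_i r_i = 3·12 + 10·2 + 9·7 + 11·7 + 6·3 = 214 ≡ 6.
  S_1 = Σ v_i α_i r_i = 3·12·12 + 10·5·2 + 9·2·7 + 11·8·7 + 6·7·3 = 1400 ≡ 9.
  α_i^2 mod 13 = [1, 12, 4, 12, 10].
  S_2 = Σ v_i α_i^2 r_i = 3·1·12 + 10·12·2 + 9·4·7 + 11·12·7 + 6·10·3 = 1632 ≡ 7.
  S = (6, 9, 7) ≠ 0, so r is not a codeword (an error is present).
Step 3: locate the error. For a single error e at position i, S_ℓ = v_i·e·α_i^ℓ, so α_err = S_1/S_0.
  S_0^{−1} = 6^{−1} = 11 (mod 13), so α_err = 9·11 = 99 ≡ 8 = α_4. Error position i = 4.
  Consistency check: S_2/S_1 = 7·3 = 21 ≡ 8 = α_err ✓ (single-error assumption holds).
Step 4: error magnitude e = S_0/v_4 = S_0·∏_{j≠4}(α_4 − α_j) = 6·6 = 36 ≡ 10 (mod 13).
Step 5: correct position 4: c_4 = r_4 − e = 7 − 10 ≡ 10 (mod 13). Hence c = [12, 2, 7, 10, 3].
  Check: interpolating c through the α_i gives m(x) = 6 + 7·x (degree < 2) with m(α_i) = c_i for every i, so c is indeed a codeword.


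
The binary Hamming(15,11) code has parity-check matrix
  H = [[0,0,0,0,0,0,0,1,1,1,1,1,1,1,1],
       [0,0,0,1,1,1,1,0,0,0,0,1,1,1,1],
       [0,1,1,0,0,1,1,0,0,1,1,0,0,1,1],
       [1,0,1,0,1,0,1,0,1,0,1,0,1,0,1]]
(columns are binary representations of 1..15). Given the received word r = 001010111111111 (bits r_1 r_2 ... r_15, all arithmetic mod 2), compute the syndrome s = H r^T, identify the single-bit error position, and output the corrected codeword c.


s = (0, 0, 0, 1)^T, error position = 1, corrected codeword c = 101010111111111

Compute s = H r^T mod 2 one row at a time:
  s_1 = 1 + 1 + 1 + 1 + 1 + 1 + 1 + 1 = 8 ≡ 0 (mod 2).
  s_2 = 0 + 1 + 0 + 1 + 1 + 1 + 1 + 1 = 6 ≡ 0 (mod 2).
  s_3 = 0 + 1 + 0 + 1 + 1 + 1 + 1 + 1 = 6 ≡ 0 (mod 2).
  s_4 = 0 + 1 + 1 + 1 + 1 + 1 + 1 + 1 = 7 ≡ 1 (mod 2).
s = (0, 0, 0, 1)^T — this equals column 1 of H (binary 0001), so error is at position 1.
Correct: flip bit 1 of r = 001010111111111 to get c = 101010111111111.


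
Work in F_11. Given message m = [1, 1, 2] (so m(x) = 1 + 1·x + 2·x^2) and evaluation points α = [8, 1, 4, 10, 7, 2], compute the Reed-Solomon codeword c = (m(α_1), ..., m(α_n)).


c = [5, 4, 4, 2, 7, 0]

Message polynomial: m(x) = 1 + 1·x + 2·x^2 (mod 11).
For each evaluation point α_i, compute m(α_i) mod 11:
  α_1 = 8: Horner steps 2 → 6 → 5, so m(8) = 5.
  α_2 = 1: Horner steps 2 → 3 → 4, so m(1) = 4.
  α_3 = 4: Horner steps 2 → 9 → 4, so m(4) = 4.
  α_4 = 10: Horner steps 2 → 10 → 2, so m(10) = 2.
  α_5 = 7: Horner steps 2 → 4 → 7, so m(7) = 7.
  α_6 = 2: Horner steps 2 → 5 → 0, so m(2) = 0.
Codeword c = [5, 4, 4, 2, 7, 0] ∈ F_11^6.


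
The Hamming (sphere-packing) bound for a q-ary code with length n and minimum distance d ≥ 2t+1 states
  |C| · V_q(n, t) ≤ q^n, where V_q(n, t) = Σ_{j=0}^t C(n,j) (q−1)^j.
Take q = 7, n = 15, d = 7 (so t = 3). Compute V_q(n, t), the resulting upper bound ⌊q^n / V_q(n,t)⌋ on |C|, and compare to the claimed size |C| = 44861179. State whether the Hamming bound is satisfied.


V_q(n, t) = 102151, q^n = 4747561509943, Hamming bound = 46475918, |C| = 44861179 ≤ bound (satisfied).

Step 1: Compute V_q(n, t) = Σ_{j=0}^3 C(n, j) (q−1)^j.
  j = 0: C(15,0)·(6)^0 = 1·1 = 1.
  j = 1: C(15,1)·(6)^1 = 15·6 = 90.
  j = 2: C(15,2)·(6)^2 = 105·36 = 3780.
  j = 3: C(15,3)·(6)^3 = 455·216 = 98280.
  V_q(n, t) = 1 + 90 + 3780 + 98280 = 102151.
Step 2: q^n = 7^15 = 4747561509943.
Step 3: Hamming bound ⌊q^n / V_q(n,t)⌋ = ⌊4747561509943/102151⌋ = 46475918.
Step 4: Compare |C| = 44861179 to 46475918: satisfied.
The claimed |C| lies below the Hamming bound.


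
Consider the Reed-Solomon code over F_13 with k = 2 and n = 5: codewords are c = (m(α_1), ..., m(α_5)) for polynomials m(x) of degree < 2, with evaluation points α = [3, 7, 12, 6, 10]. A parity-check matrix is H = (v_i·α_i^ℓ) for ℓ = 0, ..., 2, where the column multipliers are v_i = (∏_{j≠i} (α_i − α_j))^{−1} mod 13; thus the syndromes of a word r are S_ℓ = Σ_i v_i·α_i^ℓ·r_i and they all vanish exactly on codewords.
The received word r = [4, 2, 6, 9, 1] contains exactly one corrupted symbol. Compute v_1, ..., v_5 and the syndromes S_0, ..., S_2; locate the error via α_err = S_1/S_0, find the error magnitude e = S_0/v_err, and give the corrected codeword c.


S = (7, 5, 11), error at position 5, error magnitude e = 7, c = [4, 2, 6, 9, 7].

Step 1: column multipliers v_i = (∏_{j≠i}(α_i − α_j))^{−1} mod 13.
  i = 1 (α = 3): (3−7)(3−12)(3−6)(3−10) = (−4)·(−9)·(−3)·(−7) = 756 ≡ 2, so v_1 = 2^{−1} = 7 (mod 13).
  i = 2 (α = 7): (7−3)(7−12)(7−6)(7−10) = 4·(−5)·1·(−3) = 60 ≡ 8, so v_2 = 8^{−1} = 5 (mod 13).
  i = 3 (α = 12): (12−3)(12−7)(12−6)(12−10) = 9·5·6·2 = 540 ≡ 7, so v_3 = 7^{−1} = 2 (mod 13).
  i = 4 (α = 6): (6−3)(6−7)(6−12)(6−10) = 3·(−1)·(−6)·(−4) = −72 ≡ 6, so v_4 = 6^{−1} = 11 (mod 13).
  i = 5 (α = 10): (10−3)(10−7)(10−12)(10−6) = 7·3·(−2)·4 = −168 ≡ 1, so v_5 = 1^{−1} = 1 (mod 13).
  v = [7, 5, 2, 11, 1].
Step 2: syndromes of r = [4, 2, 6, 9, 1] (all sums mod 13).
  S_0 = Σ v_i r_i = 7·4 + 5·2 + 2·6 + 11·9 + 1·1 = 150 ≡ 7.
  S_1 = Σ v_i α_i r_i = 7·3·4 + 5·7·2 + 2·12·6 + 11·6·9 + 1·10·1 = 902 ≡ 5.
  α_i^2 mod 13 = [9, 10, 1, 10, 9].
  S_2 = Σ v_i α_i^2 r_i = 7·9·4 + 5·10·2 + 2·1·6 + 11·10·9 + 1·9·1 = 1363 ≡ 11.
  S = (7, 5, 11) ≠ 0, so r is not a codeword (an error is present).
Step 3: locate the error. For a single error e at position i, S_ℓ = v_i·e·α_i^ℓ, so α_err = S_1/S_0.
  S_0^{−1} = 7^{−1} = 2 (mod 13), so α_err = 5·2 = 10 ≡ 10 = α_5. Error position i = 5.
  Consistency check: S_2/S_1 = 11·8 = 88 ≡ 10 = α_err ✓ (single-error assumption holds).
Step 4: error magnitude e = S_0/v_5 = S_0·∏_{j≠5}(α_5 − α_j) = 7·1 = 7 ≡ 7 (mod 13).
Step 5: correct position 5: c_5 = r_5 − e = 1 − 7 ≡ 7 (mod 13). Hence c = [4, 2, 6, 9, 7].
  Check: interpolating c through the α_i gives m(x) = 12 + 6·x (degree < 2) with m(α_i) = c_i for every i, so c is indeed a codeword.


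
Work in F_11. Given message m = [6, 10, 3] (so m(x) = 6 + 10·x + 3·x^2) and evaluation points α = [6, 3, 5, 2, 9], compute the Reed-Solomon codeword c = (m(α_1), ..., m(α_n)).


c = [9, 8, 10, 5, 9]

Message polynomial: m(x) = 6 + 10·x + 3·x^2 (mod 11).
For each evaluation point α_i, compute m(α_i) mod 11:
  α_1 = 6: Horner steps 3 → 6 → 9, so m(6) = 9.
  α_2 = 3: Horner steps 3 → 8 → 8, so m(3) = 8.
  α_3 = 5: Horner steps 3 → 3 → 10, so m(5) = 10.
  α_4 = 2: Horner steps 3 → 5 → 5, so m(2) = 5.
  α_5 = 9: Horner steps 3 → 4 → 9, so m(9) = 9.
Codeword c = [9, 8, 10, 5, 9] ∈ F_11^5.


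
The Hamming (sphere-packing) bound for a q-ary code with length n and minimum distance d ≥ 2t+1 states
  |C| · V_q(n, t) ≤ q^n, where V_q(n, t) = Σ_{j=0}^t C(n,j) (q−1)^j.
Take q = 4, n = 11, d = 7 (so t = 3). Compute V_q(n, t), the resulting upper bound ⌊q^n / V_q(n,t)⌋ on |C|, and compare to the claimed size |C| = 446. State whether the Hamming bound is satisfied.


V_q(n, t) = 4984, q^n = 4194304, Hamming bound = 841, |C| = 446 ≤ bound (satisfied).

Step 1: Compute V_q(n, t) = Σ_{j=0}^3 C(n, j) (q−1)^j.
  j = 0: C(11,0)·(3)^0 = 1·1 = 1.
  j = 1: C(11,1)·(3)^1 = 11·3 = 33.
  j = 2: C(11,2)·(3)^2 = 55·9 = 495.
  j = 3: C(11,3)·(3)^3 = 165·27 = 4455.
  V_q(n, t) = 1 + 33 + 495 + 4455 = 4984.
Step 2: q^n = 4^11 = 4194304.
Step 3: Hamming bound ⌊q^n / V_q(n,t)⌋ = ⌊4194304/4984⌋ = 841.
Step 4: Compare |C| = 446 to 841: satisfied.
The claimed |C| lies below the Hamming bound.


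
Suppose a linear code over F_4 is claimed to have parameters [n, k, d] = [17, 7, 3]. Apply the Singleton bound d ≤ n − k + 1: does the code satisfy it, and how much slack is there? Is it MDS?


Singleton RHS = n − k + 1 = 11, slack = 8, bound satisfied, not MDS.

Singleton bound: d ≤ n − k + 1.
Here n = 17, k = 7, so n − k + 1 = 11.
Given d = 3, check d ≤ 11: YES.
Slack = (n − k + 1) − d = 8.
The code is NOT MDS (slack = 8 > 0).
Description: the claimed parameters are [17, 7, 3]_4; such a code would be non-MDS.


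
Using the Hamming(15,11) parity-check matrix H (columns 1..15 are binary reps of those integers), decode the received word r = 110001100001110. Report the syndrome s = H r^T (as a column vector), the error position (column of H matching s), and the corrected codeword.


s = (1, 1, 0, 1)^T, error position = 13, corrected codeword c = 110001100001010

Compute s = H r^T mod 2 one row at a time:
  s_1 = 0 + 0 + 0 + 0 + 1 + 1 + 1 + 0 = 3 ≡ 1 (mod 2).
  s_2 = 0 + 0 + 1 + 1 + 1 + 1 + 1 + 0 = 5 ≡ 1 (mod 2).
  s_3 = 1 + 0 + 1 + 1 + 0 + 0 + 1 + 0 = 4 ≡ 0 (mod 2).
  s_4 = 1 + 0 + 0 + 1 + 0 + 0 + 1 + 0 = 3 ≡ 1 (mod 2).
s = (1, 1, 0, 1)^T — this equals column 13 of H (binary 1101), so error is at position 13.
Correct: flip bit 13 of r = 110001100001110 to get c = 110001100001010.


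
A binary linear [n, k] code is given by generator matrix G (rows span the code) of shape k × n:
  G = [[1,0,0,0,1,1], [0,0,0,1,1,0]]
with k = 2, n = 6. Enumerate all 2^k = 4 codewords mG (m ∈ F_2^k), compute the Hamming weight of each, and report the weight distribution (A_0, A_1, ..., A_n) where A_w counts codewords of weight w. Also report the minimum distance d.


Weight distribution: A_0 = 1, A_2 = 1, A_3 = 2. Minimum distance d = 2.

Enumerate all 2^2 = 4 messages m ∈ F_2^2.
For each, compute codeword c = mG in F_2^6, then tally its weight.
  m = 00 → c = 000000, weight = 0.
  m = 10 → c = 100011, weight = 3.
  m = 01 → c = 000110, weight = 2.
  m = 11 → c = 100101, weight = 3.
Tally weights:
  weight 0: 1 codewords.
  weight 2: 1 codewords.
  weight 3: 2 codewords.
Minimum distance d = smallest w > 0 with A_w > 0 = 2.
Sanity: Σ A_w = 4 = 2^2 = 4 ✓.


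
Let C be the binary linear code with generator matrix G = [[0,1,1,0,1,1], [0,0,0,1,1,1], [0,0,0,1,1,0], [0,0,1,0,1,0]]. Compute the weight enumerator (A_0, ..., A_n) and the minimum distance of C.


Weight distribution: A_0 = 1, A_1 = 2, A_2 = 4, A_3 = 6, A_4 = 3. Minimum distance d = 1.

Enumerate all 2^4 = 16 messages m ∈ F_2^4.
For each, compute codeword c = mG in F_2^6, then tally its weight.
  m = 0000 → c = 000000, weight = 0.
  m = 1000 → c = 011011, weight = 4.
  m = 0100 → c = 000111, weight = 3.
  m = 1100 → c = 011100, weight = 3.
  m = 0010 → c = 000110, weight = 2.
  m = 1010 → c = 011101, weight = 4.
  m = 0110 → c = 000001, weight = 1.
  m = 1110 → c = 011010, weight = 3.
  m = 0001 → c = 001010, weight = 2.
  m = 1001 → c = 010001, weight = 2.
  m = 0101 → c = 001101, weight = 3.
  m = 1101 → c = 010110, weight = 3.
  m = 0011 → c = 001100, weight = 2.
  m = 1011 → c = 010111, weight = 4.
  m = 0111 → c = 001011, weight = 3.
  m = 1111 → c = 010000, weight = 1.
Tally weights:
  weight 0: 1 codewords.
  weight 1: 2 codewords.
  weight 2: 4 codewords.
  weight 3: 6 codewords.
  weight 4: 3 codewords.
Minimum distance d = smallest w > 0 with A_w > 0 = 1.
Sanity: Σ A_w = 16 = 2^4 = 16 ✓.


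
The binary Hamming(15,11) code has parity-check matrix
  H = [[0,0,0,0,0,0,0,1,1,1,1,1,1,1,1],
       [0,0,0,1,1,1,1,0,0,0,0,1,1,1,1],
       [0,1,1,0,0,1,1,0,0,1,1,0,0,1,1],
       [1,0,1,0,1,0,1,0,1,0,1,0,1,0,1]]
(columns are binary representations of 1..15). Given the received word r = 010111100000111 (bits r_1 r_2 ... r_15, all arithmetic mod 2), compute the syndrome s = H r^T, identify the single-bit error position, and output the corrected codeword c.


s = (1, 1, 1, 0)^T, error position = 14, corrected codeword c = 010111100000101

Compute s = H r^T mod 2 one row at a time:
  s_1 = 0 + 0 + 0 + 0 + 0 + 1 + 1 + 1 = 3 ≡ 1 (mod 2).
  s_2 = 1 + 1 + 1 + 1 + 0 + 1 + 1 + 1 = 7 ≡ 1 (mod 2).
  s_3 = 1 + 0 + 1 + 1 + 0 + 0 + 1 + 1 = 5 ≡ 1 (mod 2).
  s_4 = 0 + 0 + 1 + 1 + 0 + 0 + 1 + 1 = 4 ≡ 0 (mod 2).
s = (1, 1, 1, 0)^T — this equals column 14 of H (binary 1110), so error is at position 14.
Correct: flip bit 14 of r = 010111100000111 to get c = 010111100000101.


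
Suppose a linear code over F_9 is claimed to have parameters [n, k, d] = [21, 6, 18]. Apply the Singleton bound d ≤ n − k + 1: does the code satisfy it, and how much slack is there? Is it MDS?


Singleton RHS = n − k + 1 = 16, slack = -2, bound violated (no such code; not MDS).

Singleton bound: d ≤ n − k + 1.
Here n = 21, k = 6, so n − k + 1 = 16.
Given d = 18, check d ≤ 16: NO.
Slack = (n − k + 1) − d = -2.
The slack is negative: d = 18 exceeds n − k + 1 = 16 by 2, so the Singleton bound is violated and no linear [21, 6, 18]_9 code can exist. In particular it is not MDS (MDS requires d = n − k + 1 exactly).
Description: the claimed parameters are [21, 6, 18]_9; such a code would be impossible (violates the Singleton bound).


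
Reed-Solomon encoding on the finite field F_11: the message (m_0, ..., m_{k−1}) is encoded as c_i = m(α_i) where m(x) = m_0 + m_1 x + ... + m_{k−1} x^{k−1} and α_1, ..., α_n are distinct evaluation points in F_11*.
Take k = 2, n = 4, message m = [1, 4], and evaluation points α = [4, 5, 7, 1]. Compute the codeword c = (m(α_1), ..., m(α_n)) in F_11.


c = [6, 10, 7, 5]

Message polynomial: m(x) = 1 + 4·x (mod 11).
For each evaluation point α_i, compute m(α_i) mod 11:
  α_1 = 4: Horner steps 4 → 6, so m(4) = 6.
  α_2 = 5: Horner steps 4 → 10, so m(5) = 10.
  α_3 = 7: Horner steps 4 → 7, so m(7) = 7.
  α_4 = 1: Horner steps 4 → 5, so m(1) = 5.
Codeword c = [6, 10, 7, 5] ∈ F_11^4.


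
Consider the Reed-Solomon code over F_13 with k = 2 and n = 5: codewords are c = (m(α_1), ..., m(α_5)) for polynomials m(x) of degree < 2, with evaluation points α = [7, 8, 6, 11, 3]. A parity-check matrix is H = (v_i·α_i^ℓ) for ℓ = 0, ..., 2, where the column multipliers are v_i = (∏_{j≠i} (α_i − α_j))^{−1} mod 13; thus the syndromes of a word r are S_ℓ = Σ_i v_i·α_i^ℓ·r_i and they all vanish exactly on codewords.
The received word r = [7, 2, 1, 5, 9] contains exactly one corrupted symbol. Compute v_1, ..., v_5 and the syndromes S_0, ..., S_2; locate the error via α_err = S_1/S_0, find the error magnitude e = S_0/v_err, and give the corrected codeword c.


S = (6, 9, 7), error at position 2, error magnitude e = 2, c = [7, 0, 1, 5, 9].

Step 1: column multipliers v_i = (∏_{j≠i}(α_i − α_j))^{−1} mod 13.
  i = 1 (α = 7): (7−8)(7−6)(7−11)(7−3) = (−1)·1·(−4)·4 = 16 ≡ 3, so v_1 = 3^{−1} = 9 (mod 13).
  i = 2 (α = 8): (8−7)(8−6)(8−11)(8−3) = 1·2·(−3)·5 = −30 ≡ 9, so v_2 = 9^{−1} = 3 (mod 13).
  i = 3 (α = 6): (6−7)(6−8)(6−11)(6−3) = (−1)·(−2)·(−5)·3 = −30 ≡ 9, so v_3 = 9^{−1} = 3 (mod 13).
  i = 4 (α = 11): (11−7)(11−8)(11−6)(11−3) = 4·3·5·8 = 480 ≡ 12, so v_4 = 12^{−1} = 12 (mod 13).
  i = 5 (α = 3): (3−7)(3−8)(3−6)(3−11) = (−4)·(−5)·(−3)·(−8) = 480 ≡ 12, so v_5 = 12^{−1} = 12 (mod 13).
  v = [9, 3, 3, 12, 12].
Step 2: syndromes of r = [7, 2, 1, 5, 9] (all sums mod 13).
  S_0 = Σ v_i r_i = 9·7 + 3·2 + 3·1 + 12·5 + 12·9 = 240 ≡ 6.
  S_1 = Σ v_i α_i r_i = 9·7·7 + 3·8·2 + 3·6·1 + 12·11·5 + 12·3·9 = 1491 ≡ 9.
  α_i^2 mod 13 = [10, 12, 10, 4, 9].
  S_2 = Σ v_i α_i^2 r_i = 9·10·7 + 3·12·2 + 3·10·1 + 12·4·5 + 12·9·9 = 1944 ≡ 7.
  S = (6, 9, 7) ≠ 0, so r is not a codeword (an error is present).
Step 3: locate the error. For a single error e at position i, S_ℓ = v_i·e·α_i^ℓ, so α_err = S_1/S_0.
  S_0^{−1} = 6^{−1} = 11 (mod 13), so α_err = 9·11 = 99 ≡ 8 = α_2. Error position i = 2.
  Consistency check: S_2/S_1 = 7·3 = 21 ≡ 8 = α_err ✓ (single-error assumption holds).
Step 4: error magnitude e = S_0/v_2 = S_0·∏_{j≠2}(α_2 − α_j) = 6·9 = 54 ≡ 2 (mod 13).
Step 5: correct position 2: c_2 = r_2 − e = 2 − 2 ≡ 0 (mod 13). Hence c = [7, 0, 1, 5, 9].
  Check: interpolating c through the α_i gives m(x) = 4 + 6·x (degree < 2) with m(α_i) = c_i for every i, so c is indeed a codeword.


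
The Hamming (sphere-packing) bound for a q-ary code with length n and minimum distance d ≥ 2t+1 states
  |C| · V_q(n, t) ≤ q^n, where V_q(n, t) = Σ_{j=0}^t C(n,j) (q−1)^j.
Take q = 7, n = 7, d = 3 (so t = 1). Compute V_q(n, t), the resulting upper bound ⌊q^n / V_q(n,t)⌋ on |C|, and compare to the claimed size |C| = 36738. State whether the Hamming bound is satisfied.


V_q(n, t) = 43, q^n = 823543, Hamming bound = 19152, |C| = 36738 > bound (violated).

Step 1: Compute V_q(n, t) = Σ_{j=0}^1 C(n, j) (q−1)^j.
  j = 0: C(7,0)·(6)^0 = 1·1 = 1.
  j = 1: C(7,1)·(6)^1 = 7·6 = 42.
  V_q(n, t) = 1 + 42 = 43.
Step 2: q^n = 7^7 = 823543.
Step 3: Hamming bound ⌊q^n / V_q(n,t)⌋ = ⌊823543/43⌋ = 19152.
Step 4: Compare |C| = 36738 to 19152: violated.
The claimed |C| lies above the Hamming bound, so no 7-ary code of length 7 with d ≥ 3 can have 36738 codewords.


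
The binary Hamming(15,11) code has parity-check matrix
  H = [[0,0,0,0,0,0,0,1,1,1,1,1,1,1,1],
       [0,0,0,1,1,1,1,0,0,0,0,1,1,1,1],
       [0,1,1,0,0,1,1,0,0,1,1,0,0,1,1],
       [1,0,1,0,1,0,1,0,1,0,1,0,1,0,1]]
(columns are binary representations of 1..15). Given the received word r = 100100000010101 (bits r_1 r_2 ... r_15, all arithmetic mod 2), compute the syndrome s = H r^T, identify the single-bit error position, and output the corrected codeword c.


s = (1, 1, 0, 0)^T, error position = 12, corrected codeword c = 100100000011101

Compute s = H r^T mod 2 one row at a time:
  s_1 = 0 + 0 + 0 + 1 + 0 + 1 + 0 + 1 = 3 ≡ 1 (mod 2).
  s_2 = 1 + 0 + 0 + 0 + 0 + 1 + 0 + 1 = 3 ≡ 1 (mod 2).
  s_3 = 0 + 0 + 0 + 0 + 0 + 1 + 0 + 1 = 2 ≡ 0 (mod 2).
  s_4 = 1 + 0 + 0 + 0 + 0 + 1 + 1 + 1 = 4 ≡ 0 (mod 2).
s = (1, 1, 0, 0)^T — this equals column 12 of H (binary 1100), so error is at position 12.
Correct: flip bit 12 of r = 100100000010101 to get c = 100100000011101.


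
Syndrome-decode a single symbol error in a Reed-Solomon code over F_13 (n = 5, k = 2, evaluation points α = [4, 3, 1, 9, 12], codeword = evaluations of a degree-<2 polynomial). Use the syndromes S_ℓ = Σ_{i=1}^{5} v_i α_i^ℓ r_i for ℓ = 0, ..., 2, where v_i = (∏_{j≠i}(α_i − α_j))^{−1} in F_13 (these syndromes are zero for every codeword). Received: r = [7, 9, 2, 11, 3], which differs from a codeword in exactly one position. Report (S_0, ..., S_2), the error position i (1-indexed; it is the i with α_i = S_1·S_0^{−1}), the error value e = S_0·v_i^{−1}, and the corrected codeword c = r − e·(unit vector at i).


S = (11, 7, 8), error at position 2, error magnitude e = 8, c = [7, 1, 2, 11, 3].

Step 1: column multipliers v_i = (∏_{j≠i}(α_i − α_j))^{−1} mod 13.
  i = 1 (α = 4): (4−3)(4−1)(4−9)(4−12) = 1·3·(−5)·(−8) = 120 ≡ 3, so v_1 = 3^{−1} = 9 (mod 13).
  i = 2 (α = 3): (3−4)(3−1)(3−9)(3−12) = (−1)·2·(−6)·(−9) = −108 ≡ 9, so v_2 = 9^{−1} = 3 (mod 13).
  i = 3 (α = 1): (1−4)(1−3)(1−9)(1−12) = (−3)·(−2)·(−8)·(−11) = 528 ≡ 8, so v_3 = 8^{−1} = 5 (mod 13).
  i = 4 (α = 9): (9−4)(9−3)(9−1)(9−12) = 5·6·8·(−3) = −720 ≡ 8, so v_4 = 8^{−1} = 5 (mod 13).
  i = 5 (α = 12): (12−4)(12−3)(12−1)(12−9) = 8·9·11·3 = 2376 ≡ 10, so v_5 = 10^{−1} = 4 (mod 13).
  v = [9, 3, 5, 5, 4].
Step 2: syndromes of r = [7, 9, 2, 11, 3] (all sums mod 13).
  S_0 = Σ v_i r_i = 9·7 + 3·9 + 5·2 + 5·11 + 4·3 = 167 ≡ 11.
  S_1 = Σ v_i α_i r_i = 9·4·7 + 3·3·9 + 5·1·2 + 5·9·11 + 4·12·3 = 982 ≡ 7.
  α_i^2 mod 13 = [3, 9, 1, 3, 1].
  S_2 = Σ v_i α_i^2 r_i = 9·3·7 + 3·9·9 + 5·1·2 + 5·3·11 + 4·1·3 = 619 ≡ 8.
  S = (11, 7, 8) ≠ 0, so r is not a codeword (an error is present).
Step 3: locate the error. For a single error e at position i, S_ℓ = v_i·e·α_i^ℓ, so α_err = S_1/S_0.
  S_0^{−1} = 11^{−1} = 6 (mod 13), so α_err = 7·6 = 42 ≡ 3 = α_2. Error position i = 2.
  Consistency check: S_2/S_1 = 8·2 = 16 ≡ 3 = α_err ✓ (single-error assumption holds).
Step 4: error magnitude e = S_0/v_2 = S_0·∏_{j≠2}(α_2 − α_j) = 11·9 = 99 ≡ 8 (mod 13).
Step 5: correct position 2: c_2 = r_2 − e = 9 − 8 ≡ 1 (mod 13). Hence c = [7, 1, 2, 11, 3].
  Check: interpolating c through the α_i gives m(x) = 9 + 6·x (degree < 2) with m(α_i) = c_i for every i, so c is indeed a codeword.


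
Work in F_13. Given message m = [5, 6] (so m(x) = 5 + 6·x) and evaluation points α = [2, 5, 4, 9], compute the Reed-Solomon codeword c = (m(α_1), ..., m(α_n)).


c = [4, 9, 3, 7]

Message polynomial: m(x) = 5 + 6·x (mod 13).
For each evaluation point α_i, compute m(α_i) mod 13:
  α_1 = 2: Horner steps 6 → 4, so m(2) = 4.
  α_2 = 5: Horner steps 6 → 9, so m(5) = 9.
  α_3 = 4: Horner steps 6 → 3, so m(4) = 3.
  α_4 = 9: Horner steps 6 → 7, so m(9) = 7.
Codeword c = [4, 9, 3, 7] ∈ F_13^4.


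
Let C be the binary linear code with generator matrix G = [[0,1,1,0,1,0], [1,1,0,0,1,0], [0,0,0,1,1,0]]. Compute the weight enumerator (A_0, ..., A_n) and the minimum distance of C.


Weight distribution: A_0 = 1, A_2 = 2, A_3 = 4, A_4 = 1. Minimum distance d = 2.

Enumerate all 2^3 = 8 messages m ∈ F_2^3.
For each, compute codeword c = mG in F_2^6, then tally its weight.
  m = 000 → c = 000000, weight = 0.
  m = 100 → c = 011010, weight = 3.
  m = 010 → c = 110010, weight = 3.
  m = 110 → c = 101000, weight = 2.
  m = 001 → c = 000110, weight = 2.
  m = 101 → c = 011100, weight = 3.
  m = 011 → c = 110100, weight = 3.
  m = 111 → c = 101110, weight = 4.
Tally weights:
  weight 0: 1 codewords.
  weight 2: 2 codewords.
  weight 3: 4 codewords.
  weight 4: 1 codewords.
Minimum distance d = smallest w > 0 with A_w > 0 = 2.
Sanity: Σ A_w = 8 = 2^3 = 8 ✓.


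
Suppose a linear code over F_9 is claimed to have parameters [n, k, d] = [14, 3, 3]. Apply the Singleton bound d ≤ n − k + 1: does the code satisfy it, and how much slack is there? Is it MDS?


Singleton RHS = n − k + 1 = 12, slack = 9, bound satisfied, not MDS.

Singleton bound: d ≤ n − k + 1.
Here n = 14, k = 3, so n − k + 1 = 12.
Given d = 3, check d ≤ 12: YES.
Slack = (n − k + 1) − d = 9.
The code is NOT MDS (slack = 9 > 0).
Description: the claimed parameters are [14, 3, 3]_9; such a code would be non-MDS.


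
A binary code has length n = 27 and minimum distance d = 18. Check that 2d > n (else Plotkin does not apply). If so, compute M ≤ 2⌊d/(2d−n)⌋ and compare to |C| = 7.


Plotkin bound M ≤ 4; given |C| = 7 > bound (violated).

Check applicability: 2d = 36, n = 27.
2d − n = 9 > 0, so Plotkin applies.
Compute d/(2d−n) = 18/9 ≈ 2.0000.
⌊d/(2d−n)⌋ = 2.
Plotkin bound: M ≤ 2·2 = 4.
Given |C| = 7, check: VIOLATED.
This |C| is above the Plotkin bound, so no binary code with n = 27, d = 18 and 7 codewords exists.


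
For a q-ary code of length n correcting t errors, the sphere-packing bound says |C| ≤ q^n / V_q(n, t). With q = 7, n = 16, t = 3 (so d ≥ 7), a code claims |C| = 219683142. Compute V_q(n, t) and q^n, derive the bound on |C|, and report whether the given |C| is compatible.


V_q(n, t) = 125377, q^n = 33232930569601, Hamming bound = 265064011, |C| = 219683142 ≤ bound (satisfied).

Step 1: Compute V_q(n, t) = Σ_{j=0}^3 C(n, j) (q−1)^j.
  j = 0: C(16,0)·(6)^0 = 1·1 = 1.
  j = 1: C(16,1)·(6)^1 = 16·6 = 96.
  j = 2: C(16,2)·(6)^2 = 120·36 = 4320.
  j = 3: C(16,3)·(6)^3 = 560·216 = 120960.
  V_q(n, t) = 1 + 96 + 4320 + 120960 = 125377.
Step 2: q^n = 7^16 = 33232930569601.
Step 3: Hamming bound ⌊q^n / V_q(n,t)⌋ = ⌊33232930569601/125377⌋ = 265064011.
Step 4: Compare |C| = 219683142 to 265064011: satisfied.
The claimed |C| lies below the Hamming bound.


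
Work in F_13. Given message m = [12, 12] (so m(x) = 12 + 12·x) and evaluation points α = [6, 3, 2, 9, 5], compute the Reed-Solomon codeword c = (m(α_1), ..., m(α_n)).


c = [6, 9, 10, 3, 7]

Message polynomial: m(x) = 12 + 12·x (mod 13).
For each evaluation point α_i, compute m(α_i) mod 13:
  α_1 = 6: Horner steps 12 → 6, so m(6) = 6.
  α_2 = 3: Horner steps 12 → 9, so m(3) = 9.
  α_3 = 2: Horner steps 12 → 10, so m(2) = 10.
  α_4 = 9: Horner steps 12 → 3, so m(9) = 3.
  α_5 = 5: Horner steps 12 → 7, so m(5) = 7.
Codeword c = [6, 9, 10, 3, 7] ∈ F_13^5.


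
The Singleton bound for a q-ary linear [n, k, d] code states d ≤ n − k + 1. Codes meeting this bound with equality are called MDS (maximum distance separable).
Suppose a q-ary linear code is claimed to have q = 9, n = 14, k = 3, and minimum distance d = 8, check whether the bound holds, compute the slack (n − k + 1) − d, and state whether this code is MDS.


Singleton RHS = n − k + 1 = 12, slack = 4, bound satisfied, not MDS.

Singleton bound: d ≤ n − k + 1.
Here n = 14, k = 3, so n − k + 1 = 12.
Given d = 8, check d ≤ 12: YES.
Slack = (n − k + 1) − d = 4.
The code is NOT MDS (slack = 4 > 0).
Description: the claimed parameters are [14, 3, 8]_9; such a code would be non-MDS.


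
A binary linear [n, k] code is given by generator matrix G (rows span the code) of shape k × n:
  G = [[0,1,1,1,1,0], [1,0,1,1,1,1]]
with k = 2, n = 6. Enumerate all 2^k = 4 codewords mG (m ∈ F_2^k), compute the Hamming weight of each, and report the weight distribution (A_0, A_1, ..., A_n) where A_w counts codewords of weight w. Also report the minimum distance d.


Weight distribution: A_0 = 1, A_3 = 1, A_4 = 1, A_5 = 1. Minimum distance d = 3.

Enumerate all 2^2 = 4 messages m ∈ F_2^2.
For each, compute codeword c = mG in F_2^6, then tally its weight.
  m = 00 → c = 000000, weight = 0.
  m = 10 → c = 011110, weight = 4.
  m = 01 → c = 101111, weight = 5.
  m = 11 → c = 110001, weight = 3.
Tally weights:
  weight 0: 1 codewords.
  weight 3: 1 codewords.
  weight 4: 1 codewords.
  weight 5: 1 codewords.
Minimum distance d = smallest w > 0 with A_w > 0 = 3.
Sanity: Σ A_w = 4 = 2^2 = 4 ✓.


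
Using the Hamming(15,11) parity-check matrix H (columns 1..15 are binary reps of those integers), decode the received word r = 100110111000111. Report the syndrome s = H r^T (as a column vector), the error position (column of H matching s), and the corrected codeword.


s = (1, 0, 1, 0)^T, error position = 10, corrected codeword c = 100110111100111

Compute s = H r^T mod 2 one row at a time:
  s_1 = 1 + 1 + 0 + 0 + 0 + 1 + 1 + 1 = 5 ≡ 1 (mod 2).
  s_2 = 1 + 1 + 0 + 1 + 0 + 1 + 1 + 1 = 6 ≡ 0 (mod 2).
  s_3 = 0 + 0 + 0 + 1 + 0 + 0 + 1 + 1 = 3 ≡ 1 (mod 2).
  s_4 = 1 + 0 + 1 + 1 + 1 + 0 + 1 + 1 = 6 ≡ 0 (mod 2).
s = (1, 0, 1, 0)^T — this equals column 10 of H (binary 1010), so error is at position 10.
Correct: flip bit 10 of r = 100110111000111 to get c = 100110111100111.


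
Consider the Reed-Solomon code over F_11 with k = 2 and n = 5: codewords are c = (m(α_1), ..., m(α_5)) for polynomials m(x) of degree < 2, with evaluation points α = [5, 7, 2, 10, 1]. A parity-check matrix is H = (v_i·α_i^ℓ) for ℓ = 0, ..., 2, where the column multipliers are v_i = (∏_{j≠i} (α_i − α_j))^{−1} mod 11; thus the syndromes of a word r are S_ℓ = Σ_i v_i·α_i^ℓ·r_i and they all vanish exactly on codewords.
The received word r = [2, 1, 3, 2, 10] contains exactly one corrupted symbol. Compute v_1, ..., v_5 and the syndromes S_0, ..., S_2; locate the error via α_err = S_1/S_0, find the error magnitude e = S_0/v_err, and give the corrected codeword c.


S = (2, 10, 6), error at position 1, error magnitude e = 9, c = [4, 1, 3, 2, 10].

Step 1: column multipliers v_i = (∏_{j≠i}(α_i − α_j))^{−1} mod 11.
  i = 1 (α = 5): (5−7)(5−2)(5−10)(5−1) = (−2)·3·(−5)·4 = 120 ≡ 10, so v_1 = 10^{−1} = 10 (mod 11).
  i = 2 (α = 7): (7−5)(7−2)(7−10)(7−1) = 2·5·(−3)·6 = −180 ≡ 7, so v_2 = 7^{−1} = 8 (mod 11).
  i = 3 (α = 2): (2−5)(2−7)(2−10)(2−1) = (−3)·(−5)·(−8)·1 = −120 ≡ 1, so v_3 = 1^{−1} = 1 (mod 11).
  i = 4 (α = 10): (10−5)(10−7)(10−2)(10−1) = 5·3·8·9 = 1080 ≡ 2, so v_4 = 2^{−1} = 6 (mod 11).
  i = 5 (α = 1): (1−5)(1−7)(1−2)(1−10) = (−4)·(−6)·(−1)·(−9) = 216 ≡ 7, so v_5 = 7^{−1} = 8 (mod 11).
  v = [10, 8, 1, 6, 8].
Step 2: syndromes of r = [2, 1, 3, 2, 10] (all sums mod 11).
  S_0 = Σ v_i r_i = 10·2 + 8·1 + 1·3 + 6·2 + 8·10 = 123 ≡ 2.
  S_1 = Σ v_i α_i r_i = 10·5·2 + 8·7·1 + 1·2·3 + 6·10·2 + 8·1·10 = 362 ≡ 10.
  α_i^2 mod 11 = [3, 5, 4, 1, 1].
  S_2 = Σ v_i α_i^2 r_i = 10·3·2 + 8·5·1 + 1·4·3 + 6·1·2 + 8·1·10 = 204 ≡ 6.
  S = (2, 10, 6) ≠ 0, so r is not a codeword (an error is present).
Step 3: locate the error. For a single error e at position i, S_ℓ = v_i·e·α_i^ℓ, so α_err = S_1/S_0.
  S_0^{−1} = 2^{−1} = 6 (mod 11), so α_err = 10·6 = 60 ≡ 5 = α_1. Error position i = 1.
  Consistency check: S_2/S_1 = 6·10 = 60 ≡ 5 = α_err ✓ (single-error assumption holds).
Step 4: error magnitude e = S_0/v_1 = S_0·∏_{j≠1}(α_1 − α_j) = 2·10 = 20 ≡ 9 (mod 11).
Step 5: correct position 1: c_1 = r_1 − e = 2 − 9 ≡ 4 (mod 11). Hence c = [4, 1, 3, 2, 10].
  Check: interpolating c through the α_i gives m(x) = 6 + 4·x (degree < 2) with m(α_i) = c_i for every i, so c is indeed a codeword.
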